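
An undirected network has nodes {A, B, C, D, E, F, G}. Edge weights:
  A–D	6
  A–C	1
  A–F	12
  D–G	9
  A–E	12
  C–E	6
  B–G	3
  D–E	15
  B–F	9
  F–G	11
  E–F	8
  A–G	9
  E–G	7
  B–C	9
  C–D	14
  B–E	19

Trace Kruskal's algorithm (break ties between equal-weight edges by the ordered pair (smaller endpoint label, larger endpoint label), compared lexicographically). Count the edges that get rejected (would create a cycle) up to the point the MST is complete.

Kruskal's algorithm — process edges by increasing weight (ties by edge label):
A–C (1): add — endpoints in different components.
B–G (3): add — endpoints in different components.
A–D (6): add — endpoints in different components.
C–E (6): add — endpoints in different components.
E–G (7): add — endpoints in different components.
E–F (8): add — endpoints in different components.
Edges rejected before the tree was complete: 0.

0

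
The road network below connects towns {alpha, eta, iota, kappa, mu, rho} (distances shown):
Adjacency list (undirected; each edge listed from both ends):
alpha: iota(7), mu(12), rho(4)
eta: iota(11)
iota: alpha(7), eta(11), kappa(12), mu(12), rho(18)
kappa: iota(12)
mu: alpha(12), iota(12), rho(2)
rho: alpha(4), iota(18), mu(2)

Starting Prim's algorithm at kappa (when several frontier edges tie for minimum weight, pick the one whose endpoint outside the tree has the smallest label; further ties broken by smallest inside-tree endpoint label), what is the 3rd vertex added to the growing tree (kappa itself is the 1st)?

alpha

Prim, starting at kappa.
Step 1: cheapest edge leaving the tree is iota—kappa (12); add iota.
Step 2: cheapest edge leaving the tree is alpha—iota (7); add alpha.
Step 3: cheapest edge leaving the tree is alpha—rho (4); add rho.
Step 4: cheapest edge leaving the tree is mu—rho (2); add mu.
Step 5: cheapest edge leaving the tree is eta—iota (11); add eta.
Vertex order: kappa, iota, alpha, rho, mu, eta. The 3rd vertex is alpha.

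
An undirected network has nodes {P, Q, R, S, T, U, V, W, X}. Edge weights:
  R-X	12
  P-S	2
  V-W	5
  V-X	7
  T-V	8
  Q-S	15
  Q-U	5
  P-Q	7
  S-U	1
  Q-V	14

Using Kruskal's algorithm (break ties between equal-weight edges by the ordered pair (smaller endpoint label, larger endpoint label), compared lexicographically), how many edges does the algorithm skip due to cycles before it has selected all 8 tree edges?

1

Sort edges by weight, then run Kruskal:
S-U (1): add — endpoints in different components.
P-S (2): add — endpoints in different components.
Q-U (5): add — endpoints in different components.
V-W (5): add — endpoints in different components.
P-Q (7): skip — P and Q already connected.
V-X (7): add — endpoints in different components.
T-V (8): add — endpoints in different components.
R-X (12): add — endpoints in different components.
Q-V (14): add — endpoints in different components.
Edges rejected before the tree was complete: 1.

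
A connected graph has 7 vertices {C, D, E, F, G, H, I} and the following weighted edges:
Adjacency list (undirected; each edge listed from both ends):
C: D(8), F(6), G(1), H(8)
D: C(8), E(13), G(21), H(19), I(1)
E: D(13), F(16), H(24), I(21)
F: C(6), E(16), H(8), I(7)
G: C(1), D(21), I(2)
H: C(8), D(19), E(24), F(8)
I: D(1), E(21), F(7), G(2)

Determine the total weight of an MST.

Sort edges by weight, then run Kruskal:
C G (1): add. Components now {C,G} {D} {E} {F} {H} {I}
D I (1): add. Components now {C,G} {D,I} {E} {F} {H}
G I (2): add. Components now {C,D,G,I} {E} {F} {H}
C F (6): add. Components now {C,D,F,G,I} {E} {H}
F I (7): skip — F and I already connected.
C D (8): skip — C and D already connected.
C H (8): add. Components now {C,D,F,G,H,I} {E}
F H (8): skip — F and H already connected.
D E (13): add. Components now {C,D,E,F,G,H,I}
MST edges: C G, D I, G I, C F, C H, D E; total weight 1+1+2+6+8+13 = 31.

31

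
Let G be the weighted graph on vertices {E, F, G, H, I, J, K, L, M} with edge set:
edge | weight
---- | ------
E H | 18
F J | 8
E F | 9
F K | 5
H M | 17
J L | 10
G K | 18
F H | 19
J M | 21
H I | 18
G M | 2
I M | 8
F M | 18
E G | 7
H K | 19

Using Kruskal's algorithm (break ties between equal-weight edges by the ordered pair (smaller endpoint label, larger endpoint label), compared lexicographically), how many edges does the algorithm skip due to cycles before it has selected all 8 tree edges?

Sort edges by weight, then run Kruskal:
G M (2): add — endpoints in different components.
F K (5): add — endpoints in different components.
E G (7): add — endpoints in different components.
F J (8): add — endpoints in different components.
I M (8): add — endpoints in different components.
E F (9): add — endpoints in different components.
J L (10): add — endpoints in different components.
H M (17): add — endpoints in different components.
Edges rejected before the tree was complete: 0.

0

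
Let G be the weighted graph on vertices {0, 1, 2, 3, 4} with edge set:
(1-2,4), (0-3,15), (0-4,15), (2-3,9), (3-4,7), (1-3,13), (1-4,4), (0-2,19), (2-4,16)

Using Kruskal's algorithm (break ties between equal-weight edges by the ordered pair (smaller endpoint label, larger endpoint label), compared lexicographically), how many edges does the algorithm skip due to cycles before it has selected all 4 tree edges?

2

Kruskal: consider edges lightest-first.
1-2 (4): add — endpoints in different components.
1-4 (4): add — endpoints in different components.
3-4 (7): add — endpoints in different components.
2-3 (9): skip — 2 and 3 already connected.
1-3 (13): skip — 1 and 3 already connected.
0-3 (15): add — endpoints in different components.
Edges rejected before the tree was complete: 2.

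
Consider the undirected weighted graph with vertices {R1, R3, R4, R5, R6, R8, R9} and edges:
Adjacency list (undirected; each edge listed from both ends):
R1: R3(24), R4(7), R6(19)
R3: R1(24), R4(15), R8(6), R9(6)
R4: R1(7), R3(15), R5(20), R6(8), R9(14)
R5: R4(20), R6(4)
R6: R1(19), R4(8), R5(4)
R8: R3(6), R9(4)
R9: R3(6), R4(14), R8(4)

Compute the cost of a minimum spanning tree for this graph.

Sort edges by weight, then run Kruskal:
R5–R6 (4): add — endpoints in different components.
R8–R9 (4): add — endpoints in different components.
R3–R8 (6): add — endpoints in different components.
R3–R9 (6): skip — R9 and R3 already connected.
R1–R4 (7): add — endpoints in different components.
R4–R6 (8): add — endpoints in different components.
R4–R9 (14): add — endpoints in different components.
MST edges: R5–R6, R8–R9, R3–R8, R1–R4, R4–R6, R4–R9; total weight 4+4+6+7+8+14 = 43.

43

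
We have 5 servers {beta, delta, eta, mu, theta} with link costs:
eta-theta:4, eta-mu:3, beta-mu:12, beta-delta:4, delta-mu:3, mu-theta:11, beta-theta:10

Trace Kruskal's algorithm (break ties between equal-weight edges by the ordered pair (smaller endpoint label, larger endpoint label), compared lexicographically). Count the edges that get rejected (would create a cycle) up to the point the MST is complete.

Kruskal: consider edges lightest-first.
delta-mu (3): add — endpoints in different components.
eta-mu (3): add — endpoints in different components.
beta-delta (4): add — endpoints in different components.
eta-theta (4): add — endpoints in different components.
Edges rejected before the tree was complete: 0.

0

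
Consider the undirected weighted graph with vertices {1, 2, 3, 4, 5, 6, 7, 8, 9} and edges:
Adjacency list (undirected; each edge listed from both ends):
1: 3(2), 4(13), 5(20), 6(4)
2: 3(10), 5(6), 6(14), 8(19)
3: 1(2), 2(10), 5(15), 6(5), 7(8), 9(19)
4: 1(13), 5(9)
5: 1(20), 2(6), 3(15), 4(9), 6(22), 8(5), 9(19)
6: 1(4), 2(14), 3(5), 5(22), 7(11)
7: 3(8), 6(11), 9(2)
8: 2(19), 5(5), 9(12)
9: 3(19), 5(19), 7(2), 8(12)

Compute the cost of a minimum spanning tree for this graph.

Prim's algorithm from 5:
Step 1: cheapest edge leaving the tree is 5-8 (5); add 8.
Step 2: cheapest edge leaving the tree is 2-5 (6); add 2.
Step 3: cheapest edge leaving the tree is 4-5 (9); add 4.
Step 4: cheapest edge leaving the tree is 2-3 (10); add 3.
Step 5: cheapest edge leaving the tree is 1-3 (2); add 1.
Step 6: cheapest edge leaving the tree is 1-6 (4); add 6.
Step 7: cheapest edge leaving the tree is 3-7 (8); add 7.
Step 8: cheapest edge leaving the tree is 7-9 (2); add 9.
MST edges: 5-8, 2-5, 4-5, 2-3, 1-3, 1-6, 3-7, 7-9; total weight 5+6+9+10+2+4+8+2 = 46.

46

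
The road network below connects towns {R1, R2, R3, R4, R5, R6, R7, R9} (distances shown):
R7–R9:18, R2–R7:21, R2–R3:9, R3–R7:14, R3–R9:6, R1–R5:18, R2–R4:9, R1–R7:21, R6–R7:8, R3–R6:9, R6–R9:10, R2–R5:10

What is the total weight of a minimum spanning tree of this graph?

Grow the tree from R5 using Prim:
Step 1: frontier [R2–R5 10, R1–R5 18] → take R2–R5 (10); add R2.
Step 2: frontier [R2–R3 9, R2–R4 9, R2–R7 21, R1–R5 18] → take R2–R3 (9); add R3.
Step 3: frontier [R2–R4 9, R2–R7 21, R3–R9 6, R3–R6 9, R3–R7 14, R1–R5 18] → take R3–R9 (6); add R9.
Step 4: frontier [R2–R4 9, R2–R7 21, R3–R6 9, R3–R7 14, R1–R5 18, R6–R9 10, R7–R9 18] → take R2–R4 (9); add R4.
Step 5: frontier [R2–R7 21, R3–R6 9, R3–R7 14, R1–R5 18, R6–R9 10, R7–R9 18] → take R3–R6 (9); add R6.
Step 6: frontier [R2–R7 21, R3–R7 14, R1–R5 18, R6–R7 8, R7–R9 18] → take R6–R7 (8); add R7.
Step 7: frontier [R1–R5 18, R1–R7 21] → take R1–R5 (18); add R1.
MST edges: R2–R5, R2–R3, R3–R9, R2–R4, R3–R6, R6–R7, R1–R5; total weight 10+9+6+9+9+8+18 = 69.

69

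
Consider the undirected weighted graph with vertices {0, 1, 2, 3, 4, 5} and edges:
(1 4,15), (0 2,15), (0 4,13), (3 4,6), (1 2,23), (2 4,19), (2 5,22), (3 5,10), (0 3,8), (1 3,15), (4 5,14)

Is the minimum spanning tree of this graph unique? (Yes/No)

Kruskal: consider edges lightest-first.
3 4 (6): add — endpoints in different components.
0 3 (8): add — endpoints in different components.
3 5 (10): add — endpoints in different components.
0 4 (13): skip — 0 and 4 already connected.
4 5 (14): skip — 4 and 5 already connected.
0 2 (15): add — endpoints in different components.
1 3 (15): add — endpoints in different components.
Non-tree edge 1 4 has weight 15, equal to the heaviest edge on its tree cycle — swapping gives another MST of the same weight. Not unique.

No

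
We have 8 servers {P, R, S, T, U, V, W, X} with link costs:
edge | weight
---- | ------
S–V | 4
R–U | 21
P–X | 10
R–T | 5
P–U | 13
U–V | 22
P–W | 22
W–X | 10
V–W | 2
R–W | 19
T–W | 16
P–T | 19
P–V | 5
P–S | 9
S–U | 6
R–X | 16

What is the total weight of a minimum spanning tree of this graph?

48

Prim, starting at V.
Step 1: cheapest edge leaving the tree is V–W (2); add W.
Step 2: cheapest edge leaving the tree is S–V (4); add S.
Step 3: cheapest edge leaving the tree is P–V (5); add P.
Step 4: cheapest edge leaving the tree is S–U (6); add U.
Step 5: cheapest edge leaving the tree is P–X (10); add X.
Step 6: cheapest edge leaving the tree is R–X (16); add R.
Step 7: cheapest edge leaving the tree is R–T (5); add T.
MST edges: V–W, S–V, P–V, S–U, P–X, R–X, R–T; total weight 2+4+5+6+10+16+5 = 48.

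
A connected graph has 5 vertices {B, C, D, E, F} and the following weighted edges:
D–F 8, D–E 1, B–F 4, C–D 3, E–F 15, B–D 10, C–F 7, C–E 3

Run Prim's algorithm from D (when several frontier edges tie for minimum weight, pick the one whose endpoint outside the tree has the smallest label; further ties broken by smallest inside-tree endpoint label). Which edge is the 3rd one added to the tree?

C-F

Prim's algorithm from D:
Step 1: cheapest edge leaving the tree is D–E (1); add E.
Step 2: cheapest edge leaving the tree is C–D (3); add C.
Step 3: cheapest edge leaving the tree is C–F (7); add F.
Step 4: cheapest edge leaving the tree is B–F (4); add B.
The 3rd edge added is C–F.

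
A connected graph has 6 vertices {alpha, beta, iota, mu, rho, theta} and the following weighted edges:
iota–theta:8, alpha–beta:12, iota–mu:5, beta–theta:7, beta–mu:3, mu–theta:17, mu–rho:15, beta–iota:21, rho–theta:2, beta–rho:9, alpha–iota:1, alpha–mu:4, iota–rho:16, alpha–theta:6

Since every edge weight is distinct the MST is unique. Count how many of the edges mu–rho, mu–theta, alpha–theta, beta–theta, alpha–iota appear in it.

2

Kruskal's algorithm — process edges by increasing weight (ties by edge label):
alpha–iota (1): add. Components now {mu} {alpha,iota} {rho} {theta} {beta}
rho–theta (2): add. Components now {mu} {alpha,iota} {rho,theta} {beta}
beta–mu (3): add. Components now {beta,mu} {alpha,iota} {rho,theta}
alpha–mu (4): add. Components now {alpha,beta,iota,mu} {rho,theta}
iota–mu (5): skip — mu and iota already connected.
alpha–theta (6): add. Components now {alpha,beta,iota,mu,rho,theta}
MST edge set: {alpha–iota, rho–theta, beta–mu, alpha–mu, alpha–theta}.
Of the listed edges, {alpha–theta, alpha–iota} are in the MST → 2.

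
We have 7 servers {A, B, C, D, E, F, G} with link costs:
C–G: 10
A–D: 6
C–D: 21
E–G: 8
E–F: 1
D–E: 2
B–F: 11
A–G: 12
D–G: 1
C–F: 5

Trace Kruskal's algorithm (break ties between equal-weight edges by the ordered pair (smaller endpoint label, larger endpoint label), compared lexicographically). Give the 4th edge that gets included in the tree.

Sort edges by weight, then run Kruskal:
D–G (1): add. Components now {A} {B} {C} {D,G} {E} {F}
E–F (1): add. Components now {A} {B} {C} {D,G} {E,F}
D–E (2): add. Components now {A} {B} {C} {D,E,F,G}
C–F (5): add. Components now {A} {B} {C,D,E,F,G}
A–D (6): add. Components now {A,C,D,E,F,G} {B}
E–G (8): skip — E and G already connected.
C–G (10): skip — C and G already connected.
B–F (11): add. Components now {A,B,C,D,E,F,G}
The 4th edge added is C–F.

C-F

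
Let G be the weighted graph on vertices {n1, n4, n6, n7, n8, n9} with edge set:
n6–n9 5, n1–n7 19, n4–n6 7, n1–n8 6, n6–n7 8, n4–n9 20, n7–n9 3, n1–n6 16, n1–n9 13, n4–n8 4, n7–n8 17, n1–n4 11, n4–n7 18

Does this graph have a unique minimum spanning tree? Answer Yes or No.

Kruskal's algorithm — process edges by increasing weight (ties by edge label):
n7–n9 (3): add. Components now {n1} {n7,n9} {n4} {n6} {n8}
n4–n8 (4): add. Components now {n1} {n7,n9} {n4,n8} {n6}
n6–n9 (5): add. Components now {n1} {n6,n7,n9} {n4,n8}
n1–n8 (6): add. Components now {n1,n4,n8} {n6,n7,n9}
n4–n6 (7): add. Components now {n1,n4,n6,n7,n8,n9}
Every non-tree edge has weight strictly greater than the heaviest edge on the tree path between its endpoints, so the MST is unique.

Yes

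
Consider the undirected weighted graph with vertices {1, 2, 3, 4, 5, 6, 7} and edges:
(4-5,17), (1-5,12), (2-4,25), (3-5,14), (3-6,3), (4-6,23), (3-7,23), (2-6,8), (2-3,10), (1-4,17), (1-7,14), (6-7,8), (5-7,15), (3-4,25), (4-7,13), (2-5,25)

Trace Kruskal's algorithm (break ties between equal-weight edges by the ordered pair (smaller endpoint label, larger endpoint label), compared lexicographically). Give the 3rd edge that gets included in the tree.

6-7

Sort edges by weight, then run Kruskal:
3-6 (3): add. Components now {1} {2} {3,6} {4} {5} {7}
2-6 (8): add. Components now {1} {2,3,6} {4} {5} {7}
6-7 (8): add. Components now {1} {2,3,6,7} {4} {5}
2-3 (10): skip — 2 and 3 already connected.
1-5 (12): add. Components now {1,5} {2,3,6,7} {4}
4-7 (13): add. Components now {1,5} {2,3,4,6,7}
1-7 (14): add. Components now {1,2,3,4,5,6,7}
The 3rd edge added is 6-7.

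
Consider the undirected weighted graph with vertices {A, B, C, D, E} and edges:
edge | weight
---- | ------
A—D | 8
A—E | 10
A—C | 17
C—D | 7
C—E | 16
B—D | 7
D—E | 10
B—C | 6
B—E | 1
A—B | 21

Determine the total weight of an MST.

Sort edges by weight, then run Kruskal:
B—E (1): add. Components now {A} {B,E} {C} {D}
B—C (6): add. Components now {A} {B,C,E} {D}
B—D (7): add. Components now {A} {B,C,D,E}
C—D (7): skip — C and D already connected.
A—D (8): add. Components now {A,B,C,D,E}
MST edges: B—E, B—C, B—D, A—D; total weight 1+6+7+8 = 22.

22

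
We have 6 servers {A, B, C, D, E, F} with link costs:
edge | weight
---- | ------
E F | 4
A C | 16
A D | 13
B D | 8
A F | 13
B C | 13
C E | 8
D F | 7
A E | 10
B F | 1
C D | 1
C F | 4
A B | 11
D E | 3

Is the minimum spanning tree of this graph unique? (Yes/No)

No

Kruskal's algorithm — process edges by increasing weight (ties by edge label):
B F (1): add. Components now {A} {B,F} {C} {D} {E}
C D (1): add. Components now {A} {B,F} {C,D} {E}
D E (3): add. Components now {A} {B,F} {C,D,E}
C F (4): add. Components now {A} {B,C,D,E,F}
E F (4): skip — E and F already connected.
D F (7): skip — D and F already connected.
B D (8): skip — B and D already connected.
C E (8): skip — C and E already connected.
A E (10): add. Components now {A,B,C,D,E,F}
Non-tree edge E F has weight 4, equal to the heaviest edge on its tree cycle — swapping gives another MST of the same weight. Not unique.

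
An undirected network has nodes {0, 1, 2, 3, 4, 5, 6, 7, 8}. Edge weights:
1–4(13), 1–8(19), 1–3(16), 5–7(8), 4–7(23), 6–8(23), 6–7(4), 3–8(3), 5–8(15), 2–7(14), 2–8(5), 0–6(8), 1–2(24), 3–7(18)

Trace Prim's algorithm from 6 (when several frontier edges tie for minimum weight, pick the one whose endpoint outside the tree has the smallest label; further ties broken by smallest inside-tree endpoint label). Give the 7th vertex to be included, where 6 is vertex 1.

3

Prim's algorithm from 6:
Step 1: frontier [6–7 4, 0–6 8, 6–8 23] → take 6–7 (4); add 7.
Step 2: frontier [0–6 8, 6–8 23, 5–7 8, 2–7 14, 3–7 18, 4–7 23] → take 0–6 (8); add 0.
Step 3: frontier [6–8 23, 5–7 8, 2–7 14, 3–7 18, 4–7 23] → take 5–7 (8); add 5.
Step 4: frontier [5–8 15, 6–8 23, 2–7 14, 3–7 18, 4–7 23] → take 2–7 (14); add 2.
Step 5: frontier [2–8 5, 1–2 24, 5–8 15, 6–8 23, 3–7 18, 4–7 23] → take 2–8 (5); add 8.
Step 6: frontier [1–2 24, 3–7 18, 4–7 23, 3–8 3, 1–8 19] → take 3–8 (3); add 3.
Step 7: frontier [1–2 24, 1–3 16, 4–7 23, 1–8 19] → take 1–3 (16); add 1.
Step 8: frontier [1–4 13, 4–7 23] → take 1–4 (13); add 4.
Vertex order: 6, 7, 0, 5, 2, 8, 3, 1, 4. The 7th vertex is 3.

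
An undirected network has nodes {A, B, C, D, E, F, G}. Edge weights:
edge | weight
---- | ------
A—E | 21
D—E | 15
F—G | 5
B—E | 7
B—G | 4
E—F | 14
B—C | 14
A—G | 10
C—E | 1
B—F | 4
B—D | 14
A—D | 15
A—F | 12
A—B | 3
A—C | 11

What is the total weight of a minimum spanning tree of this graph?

33

Kruskal: consider edges lightest-first.
C—E (1): add. Components now {A} {B} {C,E} {D} {F} {G}
A—B (3): add. Components now {A,B} {C,E} {D} {F} {G}
B—F (4): add. Components now {A,B,F} {C,E} {D} {G}
B—G (4): add. Components now {A,B,F,G} {C,E} {D}
F—G (5): skip — F and G already connected.
B—E (7): add. Components now {A,B,C,E,F,G} {D}
A—G (10): skip — A and G already connected.
A—C (11): skip — A and C already connected.
A—F (12): skip — A and F already connected.
B—C (14): skip — B and C already connected.
B—D (14): add. Components now {A,B,C,D,E,F,G}
MST edges: C—E, A—B, B—F, B—G, B—E, B—D; total weight 1+3+4+4+7+14 = 33.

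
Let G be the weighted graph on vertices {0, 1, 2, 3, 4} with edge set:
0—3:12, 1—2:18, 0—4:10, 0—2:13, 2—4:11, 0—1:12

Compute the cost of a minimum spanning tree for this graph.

Prim, starting at 4.
Step 1: cheapest edge leaving the tree is 0—4 (10); add 0.
Step 2: cheapest edge leaving the tree is 2—4 (11); add 2.
Step 3: cheapest edge leaving the tree is 0—1 (12); add 1.
Step 4: cheapest edge leaving the tree is 0—3 (12); add 3.
MST edges: 0—4, 2—4, 0—1, 0—3; total weight 10+11+12+12 = 45.

45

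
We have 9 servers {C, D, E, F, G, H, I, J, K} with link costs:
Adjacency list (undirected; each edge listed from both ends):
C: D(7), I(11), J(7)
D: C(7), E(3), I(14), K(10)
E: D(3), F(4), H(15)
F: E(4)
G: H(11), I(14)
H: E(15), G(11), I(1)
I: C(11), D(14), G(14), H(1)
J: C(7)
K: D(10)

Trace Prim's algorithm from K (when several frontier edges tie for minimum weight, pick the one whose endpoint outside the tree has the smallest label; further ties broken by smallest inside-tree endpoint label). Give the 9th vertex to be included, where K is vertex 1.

G

Prim's algorithm from K:
Step 1: cheapest edge leaving the tree is D-K (10); add D.
Step 2: cheapest edge leaving the tree is D-E (3); add E.
Step 3: cheapest edge leaving the tree is E-F (4); add F.
Step 4: cheapest edge leaving the tree is C-D (7); add C.
Step 5: cheapest edge leaving the tree is C-J (7); add J.
Step 6: cheapest edge leaving the tree is C-I (11); add I.
Step 7: cheapest edge leaving the tree is H-I (1); add H.
Step 8: cheapest edge leaving the tree is G-H (11); add G.
Vertex order: K, D, E, F, C, J, I, H, G. The 9th vertex is G.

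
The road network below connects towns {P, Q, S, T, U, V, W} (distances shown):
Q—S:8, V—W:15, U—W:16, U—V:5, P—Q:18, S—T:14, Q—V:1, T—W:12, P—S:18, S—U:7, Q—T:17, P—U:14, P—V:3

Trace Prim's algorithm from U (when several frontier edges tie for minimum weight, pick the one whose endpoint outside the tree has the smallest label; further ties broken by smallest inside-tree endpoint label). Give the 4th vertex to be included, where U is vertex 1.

Grow the tree from U using Prim:
Step 1: frontier [U—V 5, S—U 7, P—U 14, U—W 16] → take U—V (5); add V.
Step 2: frontier [S—U 7, P—U 14, U—W 16, Q—V 1, P—V 3, V—W 15] → take Q—V (1); add Q.
Step 3: frontier [Q—S 8, Q—T 17, P—Q 18, S—U 7, P—U 14, U—W 16, P—V 3, V—W 15] → take P—V (3); add P.
Step 4: frontier [P—S 18, Q—S 8, Q—T 17, S—U 7, U—W 16, V—W 15] → take S—U (7); add S.
Step 5: frontier [Q—T 17, S—T 14, U—W 16, V—W 15] → take S—T (14); add T.
Step 6: frontier [T—W 12, U—W 16, V—W 15] → take T—W (12); add W.
Vertex order: U, V, Q, P, S, T, W. The 4th vertex is P.

P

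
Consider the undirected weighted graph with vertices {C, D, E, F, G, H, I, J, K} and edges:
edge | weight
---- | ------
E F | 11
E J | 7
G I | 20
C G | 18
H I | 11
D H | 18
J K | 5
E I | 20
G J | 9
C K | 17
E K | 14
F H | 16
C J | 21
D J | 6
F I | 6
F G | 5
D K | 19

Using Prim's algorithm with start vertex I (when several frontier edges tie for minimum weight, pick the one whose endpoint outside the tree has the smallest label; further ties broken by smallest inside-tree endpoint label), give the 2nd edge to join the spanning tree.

Grow the tree from I using Prim:
Step 1: cheapest edge leaving the tree is F I (6); add F.
Step 2: cheapest edge leaving the tree is F G (5); add G.
Step 3: cheapest edge leaving the tree is G J (9); add J.
Step 4: cheapest edge leaving the tree is J K (5); add K.
Step 5: cheapest edge leaving the tree is D J (6); add D.
Step 6: cheapest edge leaving the tree is E J (7); add E.
Step 7: cheapest edge leaving the tree is H I (11); add H.
Step 8: cheapest edge leaving the tree is C K (17); add C.
The 2nd edge added is F G.

F-G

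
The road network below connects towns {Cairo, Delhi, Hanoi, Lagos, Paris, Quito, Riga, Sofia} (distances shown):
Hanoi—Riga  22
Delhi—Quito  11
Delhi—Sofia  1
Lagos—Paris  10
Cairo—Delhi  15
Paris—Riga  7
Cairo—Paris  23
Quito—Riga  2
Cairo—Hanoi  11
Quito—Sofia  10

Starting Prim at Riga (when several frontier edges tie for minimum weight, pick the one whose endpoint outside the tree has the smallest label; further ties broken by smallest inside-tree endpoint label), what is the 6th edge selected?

Prim's algorithm from Riga:
Step 1: cheapest edge leaving the tree is Quito—Riga (2); add Quito.
Step 2: cheapest edge leaving the tree is Paris—Riga (7); add Paris.
Step 3: cheapest edge leaving the tree is Lagos—Paris (10); add Lagos.
Step 4: cheapest edge leaving the tree is Quito—Sofia (10); add Sofia.
Step 5: cheapest edge leaving the tree is Delhi—Sofia (1); add Delhi.
Step 6: cheapest edge leaving the tree is Cairo—Delhi (15); add Cairo.
Step 7: cheapest edge leaving the tree is Cairo—Hanoi (11); add Hanoi.
The 6th edge added is Cairo—Delhi.

Cairo-Delhi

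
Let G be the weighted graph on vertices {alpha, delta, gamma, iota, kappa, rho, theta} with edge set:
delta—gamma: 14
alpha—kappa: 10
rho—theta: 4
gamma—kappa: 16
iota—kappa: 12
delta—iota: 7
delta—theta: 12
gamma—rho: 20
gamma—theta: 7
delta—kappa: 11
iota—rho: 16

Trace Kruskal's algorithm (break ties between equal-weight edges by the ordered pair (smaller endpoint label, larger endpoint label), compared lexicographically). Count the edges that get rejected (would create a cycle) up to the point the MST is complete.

Kruskal: consider edges lightest-first.
rho—theta (4): add — endpoints in different components.
delta—iota (7): add — endpoints in different components.
gamma—theta (7): add — endpoints in different components.
alpha—kappa (10): add — endpoints in different components.
delta—kappa (11): add — endpoints in different components.
delta—theta (12): add — endpoints in different components.
Edges rejected before the tree was complete: 0.

0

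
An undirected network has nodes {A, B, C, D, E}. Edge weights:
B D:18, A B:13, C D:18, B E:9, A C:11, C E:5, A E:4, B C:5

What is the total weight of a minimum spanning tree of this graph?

32

Prim's algorithm from C:
Step 1: frontier [B C 5, C E 5, A C 11, C D 18] → take B C (5); add B.
Step 2: frontier [B E 9, A B 13, B D 18, C E 5, A C 11, C D 18] → take C E (5); add E.
Step 3: frontier [A B 13, B D 18, A C 11, C D 18, A E 4] → take A E (4); add A.
Step 4: frontier [B D 18, C D 18] → take B D (18); add D.
MST edges: B C, C E, A E, B D; total weight 5+5+4+18 = 32.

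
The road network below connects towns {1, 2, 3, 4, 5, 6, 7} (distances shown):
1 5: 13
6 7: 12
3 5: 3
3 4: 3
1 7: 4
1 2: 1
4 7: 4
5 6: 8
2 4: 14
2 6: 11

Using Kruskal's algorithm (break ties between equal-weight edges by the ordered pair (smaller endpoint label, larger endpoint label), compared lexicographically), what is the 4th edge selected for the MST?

1-7

Kruskal: consider edges lightest-first.
1 2 (1): add — endpoints in different components.
3 4 (3): add — endpoints in different components.
3 5 (3): add — endpoints in different components.
1 7 (4): add — endpoints in different components.
4 7 (4): add — endpoints in different components.
5 6 (8): add — endpoints in different components.
The 4th edge added is 1 7.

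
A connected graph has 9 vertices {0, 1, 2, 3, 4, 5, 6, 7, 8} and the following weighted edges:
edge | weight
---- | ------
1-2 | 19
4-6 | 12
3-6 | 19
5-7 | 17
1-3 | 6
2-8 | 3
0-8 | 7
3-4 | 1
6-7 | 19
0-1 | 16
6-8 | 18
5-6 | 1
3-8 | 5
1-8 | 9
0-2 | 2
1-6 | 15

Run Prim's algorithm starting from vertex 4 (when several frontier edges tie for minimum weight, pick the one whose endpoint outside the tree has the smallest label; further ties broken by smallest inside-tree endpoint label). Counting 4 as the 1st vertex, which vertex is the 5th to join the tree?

Grow the tree from 4 using Prim:
Step 1: cheapest edge leaving the tree is 3-4 (1); add 3.
Step 2: cheapest edge leaving the tree is 3-8 (5); add 8.
Step 3: cheapest edge leaving the tree is 2-8 (3); add 2.
Step 4: cheapest edge leaving the tree is 0-2 (2); add 0.
Step 5: cheapest edge leaving the tree is 1-3 (6); add 1.
Step 6: cheapest edge leaving the tree is 4-6 (12); add 6.
Step 7: cheapest edge leaving the tree is 5-6 (1); add 5.
Step 8: cheapest edge leaving the tree is 5-7 (17); add 7.
Vertex order: 4, 3, 8, 2, 0, 1, 6, 5, 7. The 5th vertex is 0.

0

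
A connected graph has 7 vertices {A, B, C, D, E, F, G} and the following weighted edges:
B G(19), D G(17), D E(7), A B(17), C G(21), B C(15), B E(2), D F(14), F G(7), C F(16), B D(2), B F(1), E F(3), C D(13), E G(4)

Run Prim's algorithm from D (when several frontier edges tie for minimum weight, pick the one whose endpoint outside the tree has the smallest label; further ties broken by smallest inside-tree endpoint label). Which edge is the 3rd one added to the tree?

Grow the tree from D using Prim:
Step 1: cheapest edge leaving the tree is B D (2); add B.
Step 2: cheapest edge leaving the tree is B F (1); add F.
Step 3: cheapest edge leaving the tree is B E (2); add E.
Step 4: cheapest edge leaving the tree is E G (4); add G.
Step 5: cheapest edge leaving the tree is C D (13); add C.
Step 6: cheapest edge leaving the tree is A B (17); add A.
The 3rd edge added is B E.

B-E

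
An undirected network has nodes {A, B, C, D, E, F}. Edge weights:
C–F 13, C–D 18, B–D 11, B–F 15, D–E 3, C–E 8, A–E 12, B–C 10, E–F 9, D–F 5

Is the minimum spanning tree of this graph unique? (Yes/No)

Yes

Sort edges by weight, then run Kruskal:
D–E (3): add. Components now {A} {B} {C} {D,E} {F}
D–F (5): add. Components now {A} {B} {C} {D,E,F}
C–E (8): add. Components now {A} {B} {C,D,E,F}
E–F (9): skip — E and F already connected.
B–C (10): add. Components now {A} {B,C,D,E,F}
B–D (11): skip — B and D already connected.
A–E (12): add. Components now {A,B,C,D,E,F}
Every non-tree edge has weight strictly greater than the heaviest edge on the tree path between its endpoints, so the MST is unique.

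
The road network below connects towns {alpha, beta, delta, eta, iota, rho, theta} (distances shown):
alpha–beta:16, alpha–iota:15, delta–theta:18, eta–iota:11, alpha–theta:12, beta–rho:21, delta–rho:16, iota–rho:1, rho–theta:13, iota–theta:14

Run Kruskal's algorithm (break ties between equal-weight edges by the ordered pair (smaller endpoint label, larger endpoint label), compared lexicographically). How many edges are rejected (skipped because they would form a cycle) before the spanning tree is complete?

Kruskal's algorithm — process edges by increasing weight (ties by edge label):
iota–rho (1): add — endpoints in different components.
eta–iota (11): add — endpoints in different components.
alpha–theta (12): add — endpoints in different components.
rho–theta (13): add — endpoints in different components.
iota–theta (14): skip — theta and iota already connected.
alpha–iota (15): skip — iota and alpha already connected.
alpha–beta (16): add — endpoints in different components.
delta–rho (16): add — endpoints in different components.
Edges rejected before the tree was complete: 2.

2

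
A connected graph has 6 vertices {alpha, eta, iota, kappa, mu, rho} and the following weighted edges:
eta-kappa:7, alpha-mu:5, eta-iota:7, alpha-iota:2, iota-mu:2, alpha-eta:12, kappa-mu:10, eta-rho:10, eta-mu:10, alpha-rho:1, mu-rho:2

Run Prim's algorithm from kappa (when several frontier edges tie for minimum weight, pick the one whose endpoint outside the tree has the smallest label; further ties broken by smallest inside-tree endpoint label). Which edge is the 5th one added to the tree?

iota-mu

Grow the tree from kappa using Prim:
Step 1: cheapest edge leaving the tree is eta-kappa (7); add eta.
Step 2: cheapest edge leaving the tree is eta-iota (7); add iota.
Step 3: cheapest edge leaving the tree is alpha-iota (2); add alpha.
Step 4: cheapest edge leaving the tree is alpha-rho (1); add rho.
Step 5: cheapest edge leaving the tree is iota-mu (2); add mu.
The 5th edge added is iota-mu.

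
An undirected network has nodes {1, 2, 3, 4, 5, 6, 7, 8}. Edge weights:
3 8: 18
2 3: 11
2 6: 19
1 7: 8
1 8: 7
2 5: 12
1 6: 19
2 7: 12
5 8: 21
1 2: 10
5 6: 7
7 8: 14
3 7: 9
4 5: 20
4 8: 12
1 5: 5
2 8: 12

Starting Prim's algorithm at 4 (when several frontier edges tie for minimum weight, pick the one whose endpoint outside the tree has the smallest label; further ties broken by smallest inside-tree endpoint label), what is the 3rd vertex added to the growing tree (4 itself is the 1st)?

1

Prim's algorithm from 4:
Step 1: cheapest edge leaving the tree is 4 8 (12); add 8.
Step 2: cheapest edge leaving the tree is 1 8 (7); add 1.
Step 3: cheapest edge leaving the tree is 1 5 (5); add 5.
Step 4: cheapest edge leaving the tree is 5 6 (7); add 6.
Step 5: cheapest edge leaving the tree is 1 7 (8); add 7.
Step 6: cheapest edge leaving the tree is 3 7 (9); add 3.
Step 7: cheapest edge leaving the tree is 1 2 (10); add 2.
Vertex order: 4, 8, 1, 5, 6, 7, 3, 2. The 3rd vertex is 1.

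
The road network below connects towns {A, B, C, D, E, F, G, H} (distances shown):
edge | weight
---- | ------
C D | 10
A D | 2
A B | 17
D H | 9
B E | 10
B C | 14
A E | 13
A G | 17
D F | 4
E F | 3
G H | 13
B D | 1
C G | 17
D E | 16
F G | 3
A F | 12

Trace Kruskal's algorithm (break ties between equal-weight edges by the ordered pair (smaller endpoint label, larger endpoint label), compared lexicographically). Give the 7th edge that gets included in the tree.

Kruskal's algorithm — process edges by increasing weight (ties by edge label):
B D (1): add — endpoints in different components.
A D (2): add — endpoints in different components.
E F (3): add — endpoints in different components.
F G (3): add — endpoints in different components.
D F (4): add — endpoints in different components.
D H (9): add — endpoints in different components.
B E (10): skip — B and E already connected.
C D (10): add — endpoints in different components.
The 7th edge added is C D.

C-D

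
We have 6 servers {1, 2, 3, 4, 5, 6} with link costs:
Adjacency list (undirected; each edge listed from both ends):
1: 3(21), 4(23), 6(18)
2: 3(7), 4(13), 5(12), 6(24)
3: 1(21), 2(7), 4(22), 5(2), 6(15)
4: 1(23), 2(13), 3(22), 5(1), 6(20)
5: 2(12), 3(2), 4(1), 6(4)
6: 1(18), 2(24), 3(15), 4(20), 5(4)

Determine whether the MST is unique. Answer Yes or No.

Kruskal's algorithm — process edges by increasing weight (ties by edge label):
4 5 (1): add — endpoints in different components.
3 5 (2): add — endpoints in different components.
5 6 (4): add — endpoints in different components.
2 3 (7): add — endpoints in different components.
2 5 (12): skip — 2 and 5 already connected.
2 4 (13): skip — 2 and 4 already connected.
3 6 (15): skip — 3 and 6 already connected.
1 6 (18): add — endpoints in different components.
Every non-tree edge has weight strictly greater than the heaviest edge on the tree path between its endpoints, so the MST is unique.

Yes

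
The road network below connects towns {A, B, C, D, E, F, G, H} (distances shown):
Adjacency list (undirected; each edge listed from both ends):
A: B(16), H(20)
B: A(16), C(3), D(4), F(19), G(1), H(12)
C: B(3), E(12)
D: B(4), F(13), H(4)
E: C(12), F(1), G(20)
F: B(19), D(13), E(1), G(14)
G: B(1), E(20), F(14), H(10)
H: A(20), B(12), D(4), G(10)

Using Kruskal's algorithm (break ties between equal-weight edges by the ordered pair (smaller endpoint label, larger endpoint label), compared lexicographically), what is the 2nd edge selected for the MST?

Kruskal: consider edges lightest-first.
B-G (1): add — endpoints in different components.
E-F (1): add — endpoints in different components.
B-C (3): add — endpoints in different components.
B-D (4): add — endpoints in different components.
D-H (4): add — endpoints in different components.
G-H (10): skip — G and H already connected.
B-H (12): skip — B and H already connected.
C-E (12): add — endpoints in different components.
D-F (13): skip — D and F already connected.
F-G (14): skip — F and G already connected.
A-B (16): add — endpoints in different components.
The 2nd edge added is E-F.

E-F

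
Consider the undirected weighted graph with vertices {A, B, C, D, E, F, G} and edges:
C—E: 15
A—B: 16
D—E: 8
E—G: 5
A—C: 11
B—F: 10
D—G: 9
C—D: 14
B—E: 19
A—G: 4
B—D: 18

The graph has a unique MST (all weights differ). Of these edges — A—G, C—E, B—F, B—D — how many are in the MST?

Kruskal's algorithm — process edges by increasing weight (ties by edge label):
A—G (4): add — endpoints in different components.
E—G (5): add — endpoints in different components.
D—E (8): add — endpoints in different components.
D—G (9): skip — D and G already connected.
B—F (10): add — endpoints in different components.
A—C (11): add — endpoints in different components.
C—D (14): skip — C and D already connected.
C—E (15): skip — C and E already connected.
A—B (16): add — endpoints in different components.
MST edge set: {A—G, E—G, D—E, B—F, A—C, A—B}.
Of the listed edges, {A—G, B—F} are in the MST → 2.

2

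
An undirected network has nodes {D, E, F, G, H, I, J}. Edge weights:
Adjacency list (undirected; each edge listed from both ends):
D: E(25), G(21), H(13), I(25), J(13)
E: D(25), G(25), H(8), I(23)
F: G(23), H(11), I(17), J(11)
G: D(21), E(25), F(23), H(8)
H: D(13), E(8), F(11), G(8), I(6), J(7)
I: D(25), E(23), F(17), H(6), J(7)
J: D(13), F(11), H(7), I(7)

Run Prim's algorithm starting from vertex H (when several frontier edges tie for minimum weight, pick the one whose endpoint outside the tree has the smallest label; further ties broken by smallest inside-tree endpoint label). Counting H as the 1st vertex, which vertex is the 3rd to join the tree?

J

Grow the tree from H using Prim:
Step 1: cheapest edge leaving the tree is H–I (6); add I.
Step 2: cheapest edge leaving the tree is H–J (7); add J.
Step 3: cheapest edge leaving the tree is E–H (8); add E.
Step 4: cheapest edge leaving the tree is G–H (8); add G.
Step 5: cheapest edge leaving the tree is F–H (11); add F.
Step 6: cheapest edge leaving the tree is D–H (13); add D.
Vertex order: H, I, J, E, G, F, D. The 3rd vertex is J.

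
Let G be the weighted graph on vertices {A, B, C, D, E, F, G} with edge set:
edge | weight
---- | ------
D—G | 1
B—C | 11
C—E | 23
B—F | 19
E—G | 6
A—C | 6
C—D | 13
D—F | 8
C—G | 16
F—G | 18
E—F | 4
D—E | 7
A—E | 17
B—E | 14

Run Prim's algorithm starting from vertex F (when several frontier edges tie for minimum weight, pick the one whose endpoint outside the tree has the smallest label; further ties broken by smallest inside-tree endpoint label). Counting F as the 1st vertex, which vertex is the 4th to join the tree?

Grow the tree from F using Prim:
Step 1: frontier [E—F 4, D—F 8, F—G 18, B—F 19] → take E—F (4); add E.
Step 2: frontier [E—G 6, D—E 7, B—E 14, A—E 17, C—E 23, D—F 8, F—G 18, B—F 19] → take E—G (6); add G.
Step 3: frontier [D—E 7, B—E 14, A—E 17, C—E 23, D—F 8, B—F 19, D—G 1, C—G 16] → take D—G (1); add D.
Step 4: frontier [C—D 13, B—E 14, A—E 17, C—E 23, B—F 19, C—G 16] → take C—D (13); add C.
Step 5: frontier [A—C 6, B—C 11, B—E 14, A—E 17, B—F 19] → take A—C (6); add A.
Step 6: frontier [B—C 11, B—E 14, B—F 19] → take B—C (11); add B.
Vertex order: F, E, G, D, C, A, B. The 4th vertex is D.

D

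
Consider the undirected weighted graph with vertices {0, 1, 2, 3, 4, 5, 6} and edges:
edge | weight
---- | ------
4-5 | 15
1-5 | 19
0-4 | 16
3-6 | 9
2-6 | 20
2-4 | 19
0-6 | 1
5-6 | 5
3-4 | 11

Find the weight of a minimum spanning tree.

64

Prim, starting at 3.
Step 1: cheapest edge leaving the tree is 3-6 (9); add 6.
Step 2: cheapest edge leaving the tree is 0-6 (1); add 0.
Step 3: cheapest edge leaving the tree is 5-6 (5); add 5.
Step 4: cheapest edge leaving the tree is 3-4 (11); add 4.
Step 5: cheapest edge leaving the tree is 1-5 (19); add 1.
Step 6: cheapest edge leaving the tree is 2-4 (19); add 2.
MST edges: 3-6, 0-6, 5-6, 3-4, 1-5, 2-4; total weight 9+1+5+11+19+19 = 64.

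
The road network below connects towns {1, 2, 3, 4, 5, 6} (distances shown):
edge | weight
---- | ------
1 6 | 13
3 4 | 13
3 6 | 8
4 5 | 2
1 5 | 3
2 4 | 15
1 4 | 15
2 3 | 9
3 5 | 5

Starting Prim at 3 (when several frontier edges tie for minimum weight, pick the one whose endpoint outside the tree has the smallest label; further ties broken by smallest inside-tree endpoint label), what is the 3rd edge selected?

1-5

Grow the tree from 3 using Prim:
Step 1: cheapest edge leaving the tree is 3 5 (5); add 5.
Step 2: cheapest edge leaving the tree is 4 5 (2); add 4.
Step 3: cheapest edge leaving the tree is 1 5 (3); add 1.
Step 4: cheapest edge leaving the tree is 3 6 (8); add 6.
Step 5: cheapest edge leaving the tree is 2 3 (9); add 2.
The 3rd edge added is 1 5.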